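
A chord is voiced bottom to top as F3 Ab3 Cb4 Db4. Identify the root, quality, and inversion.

The distinct note names are F, Ab, Cb, Db. Stacked in thirds they read Db–F–Ab–Cb, which is a dominant seventh chord on Db.
F is the third of Db dominant seventh; third in the bass means first inversion (figured bass 6/5).

Db dominant seventh, first inversion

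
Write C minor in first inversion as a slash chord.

Cm/Eb

First inversion of C minor has the third (Eb) in the bass. As a slash chord: Cm/Eb.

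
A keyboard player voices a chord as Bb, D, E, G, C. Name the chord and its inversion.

Reducing to letter names: Bb, D, E, G, C. These stack in thirds as C–E–G–Bb–D — a C dominant ninth chord.
With the seventh (Bb) in the bass, the chord is in third inversion.

C dominant ninth, third inversion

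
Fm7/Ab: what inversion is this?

Fm7/Ab means F minor seventh with Ab in the bass. Ab is the third of F minor seventh (F–Ab–C–Eb), so this is first inversion.

first inversion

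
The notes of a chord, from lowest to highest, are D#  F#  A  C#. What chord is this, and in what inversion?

D# half-diminished seventh, root position

The pitch classes D#, F#, A, C# arrange in thirds as D#–F#–A–C#: a D# half-diminished seventh chord.
The lowest note is D#, the root of the chord, so this is root position (figured bass 7).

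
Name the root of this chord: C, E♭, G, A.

A

Reordering C, Eb, G, A into stacked thirds gives A–C–Eb–G; the bottom of that stack, A, is the root.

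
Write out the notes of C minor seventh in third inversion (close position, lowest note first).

Bb, C, Eb, G

Spelling C minor seventh: C–Eb–G–Bb. In third inversion the seventh is bass, giving Bb, C, Eb, G from the bottom.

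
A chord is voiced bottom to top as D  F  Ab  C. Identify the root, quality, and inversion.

D half-diminished seventh, root position

The pitch classes D, F, Ab, C arrange in thirds as D–F–Ab–C: a D half-diminished seventh chord.
The lowest note is D, the root of the chord, so this is root position (figured bass 7).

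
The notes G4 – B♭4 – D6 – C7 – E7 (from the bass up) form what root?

C

The distinct letter names are G, Bb, D, C, E. Arranged as a stack of thirds they read C–E–G–Bb–D, so C is the root (a C dominant ninth chord).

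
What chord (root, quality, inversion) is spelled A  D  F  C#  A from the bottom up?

D minor-major seventh, second inversion

The pitch classes A, D, F, C# arrange in thirds as D–F–A–C#: a D minor-major seventh chord.
With the fifth (A) in the bass, the chord is in second inversion (figured bass 4/3).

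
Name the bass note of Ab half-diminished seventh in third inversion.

Gb

In third inversion the seventh is lowest. For Ab half-diminished seventh (Ab–Cb–Ebb–Gb) that is Gb.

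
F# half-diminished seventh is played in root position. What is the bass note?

F# half-diminished seventh is F#–A–C–E. Root position places the root in the bass: F#.

F#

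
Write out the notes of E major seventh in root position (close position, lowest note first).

E, G#, B, D#

Spelling E major seventh: E–G#–B–D#. In root position the root is bass, giving E, G#, B, D# from the bottom.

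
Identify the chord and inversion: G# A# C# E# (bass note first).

A# minor seventh, third inversion

Reducing to letter names: G#, A#, C#, E#. These stack in thirds as A#–C#–E#–G# — an A# minor seventh chord.
With the seventh (G#) in the bass, the chord is in third inversion (figured bass 4/2).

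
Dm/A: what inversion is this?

second inversion

Dm/A means D minor with A in the bass. A is the fifth of D minor (D–F–A), so this is second inversion.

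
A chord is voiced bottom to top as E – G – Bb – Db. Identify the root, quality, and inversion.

E diminished seventh, root position

The pitch classes E, G, Bb, Db arrange in thirds as E–G–Bb–Db: an E diminished seventh chord.
With the root (E) in the bass, the chord is in root position (figured bass 7).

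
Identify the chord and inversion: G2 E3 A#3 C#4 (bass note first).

A# diminished seventh, third inversion

The pitch classes G, E, A#, C# arrange in thirds as A#–C#–E–G: an A# diminished seventh chord.
G is the seventh of A# diminished seventh; seventh in the bass means third inversion (figured bass 4/2).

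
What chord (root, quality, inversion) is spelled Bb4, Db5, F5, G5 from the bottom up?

G half-diminished seventh, first inversion

The pitch classes Bb, Db, F, G arrange in thirds as G–Bb–Db–F: a G half-diminished seventh chord.
With the third (Bb) in the bass, the chord is in first inversion (figured bass 6/5).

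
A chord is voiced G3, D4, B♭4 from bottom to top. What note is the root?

The distinct letter names are G, D, Bb. Arranged as a stack of thirds they read G–Bb–D, so G is the root (a G minor triad).

G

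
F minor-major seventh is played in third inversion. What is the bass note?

The seventh of F minor-major seventh (F–Ab–C–E) is E; that is the bass in third inversion.

E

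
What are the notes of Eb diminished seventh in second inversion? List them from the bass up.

Spelling Eb diminished seventh: Eb–Gb–Bbb–Dbb. In second inversion the fifth is bass, giving Bbb, Dbb, Eb, Gb from the bottom.

Bbb, Dbb, Eb, Gb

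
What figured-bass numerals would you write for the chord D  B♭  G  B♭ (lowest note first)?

The notes D, Bb, G stack in thirds as G–Bb–D — a G minor triad. The bass D is the fifth, so this is second inversion: figured 6/4.

6/4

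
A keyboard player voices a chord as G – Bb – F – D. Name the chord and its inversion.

The distinct note names are G, Bb, F, D. Stacked in thirds they read G–Bb–D–F, which is a minor seventh chord on G.
The lowest note is G, the root of the chord, so this is root position (figured bass 7).

G minor seventh, root position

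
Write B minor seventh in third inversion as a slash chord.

Third inversion of B minor seventh has the seventh (A) in the bass. As a slash chord: Bm7/A.

Bm7/A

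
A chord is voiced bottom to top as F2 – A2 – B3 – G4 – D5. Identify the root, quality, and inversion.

Reducing to letter names: F, A, B, G, D. These stack in thirds as G–B–D–F–A — a G dominant ninth chord.
The lowest note is F, the seventh of the chord, so this is third inversion.

G dominant ninth, third inversion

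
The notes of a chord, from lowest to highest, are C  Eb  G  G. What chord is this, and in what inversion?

The pitch classes C, Eb, G arrange in thirds as C–Eb–G: a C minor triad.
With the root (C) in the bass, the chord is in root position (figured bass 5/3).

C minor, root position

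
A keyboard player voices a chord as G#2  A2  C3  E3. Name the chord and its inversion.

A minor-major seventh, third inversion

The pitch classes G#, A, C, E arrange in thirds as A–C–E–G#: an A minor-major seventh chord.
G# is the seventh of A minor-major seventh; seventh in the bass means third inversion (figured bass 4/2).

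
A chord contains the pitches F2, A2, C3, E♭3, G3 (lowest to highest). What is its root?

F

F, A, C, Eb, G are the tones of an F dominant ninth chord (F–A–C–Eb–G), making F the root.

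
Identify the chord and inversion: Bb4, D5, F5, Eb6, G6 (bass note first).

The pitch classes Bb, D, F, Eb, G arrange in thirds as Eb–G–Bb–D–F: an Eb major ninth chord.
The lowest note is Bb, the fifth of the chord, so this is second inversion.

Eb major ninth, second inversion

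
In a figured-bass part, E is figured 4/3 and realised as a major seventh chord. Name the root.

A

The figures 4/3 mean the fifth of the chord is in the bass. If E is the fifth of a major seventh chord, the root is A (chord tones A–C#–E–G#).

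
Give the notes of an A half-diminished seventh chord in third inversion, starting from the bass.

G, A, C, Eb

A half-diminished seventh is A–C–Eb–G. Third inversion puts the seventh (G) in the bass, with the remaining tones above: G, A, C, Eb.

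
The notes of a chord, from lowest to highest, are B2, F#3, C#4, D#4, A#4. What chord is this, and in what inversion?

The pitch classes B, F#, C#, D#, A# arrange in thirds as B–D#–F#–A#–C#: a B major ninth chord.
B is the root of B major ninth; root in the bass means root position.

B major ninth, root position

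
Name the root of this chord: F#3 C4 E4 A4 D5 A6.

Reordering F#, C, E, A, D into stacked thirds gives D–F#–A–C–E; the bottom of that stack, D, is the root.

D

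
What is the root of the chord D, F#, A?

D

Reordering D, F#, A into stacked thirds gives D–F#–A; the bottom of that stack, D, is the root.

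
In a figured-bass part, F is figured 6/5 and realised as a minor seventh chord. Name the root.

D

The figures 6/5 mean the third of the chord is in the bass. If F is the third of a minor seventh chord, the root is D (chord tones D–F–A–C).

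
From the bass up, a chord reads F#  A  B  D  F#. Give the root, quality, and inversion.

B minor seventh, second inversion

Reducing to letter names: F#, A, B, D. These stack in thirds as B–D–F#–A — a B minor seventh chord.
With the fifth (F#) in the bass, the chord is in second inversion (figured bass 4/3).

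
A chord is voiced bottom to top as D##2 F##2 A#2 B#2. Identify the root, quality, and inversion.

B# dominant seventh, first inversion

The distinct note names are D##, F##, A#, B#. Stacked in thirds they read B#–D##–F##–A#, which is a dominant seventh chord on B#.
The lowest note is D##, the third of the chord, so this is first inversion (figured bass 6/5).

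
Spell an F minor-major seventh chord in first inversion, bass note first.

Spelling F minor-major seventh: F–Ab–C–E. In first inversion the third is bass, giving Ab, C, E, F from the bottom.

Ab, C, E, F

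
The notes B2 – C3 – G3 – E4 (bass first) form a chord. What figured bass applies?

4/2

The notes B, C, G, E stack in thirds as C–E–G–B — a C major seventh chord. The bass B is the seventh, so this is third inversion: figured 4/2.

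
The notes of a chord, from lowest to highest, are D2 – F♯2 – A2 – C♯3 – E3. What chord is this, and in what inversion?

D major ninth, root position

The distinct note names are D, F#, A, C#, E. Stacked in thirds they read D–F#–A–C#–E, which is a major ninth chord on D.
D is the root of D major ninth; root in the bass means root position.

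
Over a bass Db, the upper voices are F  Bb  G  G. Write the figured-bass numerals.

4/3

The notes Db, F, Bb, G stack in thirds as G–Bb–Db–F — a G half-diminished seventh chord. The bass Db is the fifth, so this is second inversion: figured 4/3.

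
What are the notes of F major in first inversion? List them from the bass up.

A, C, F

The chord tones are F–A–C. With the third (A) lowest for first inversion: A, C, F.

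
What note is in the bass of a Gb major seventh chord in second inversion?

In second inversion the fifth is lowest. For Gb major seventh (Gb–Bb–Db–F) that is Db.

Db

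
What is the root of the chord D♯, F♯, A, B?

B

D#, F#, A, B are the tones of a B dominant seventh chord (B–D#–F#–A), making B the root.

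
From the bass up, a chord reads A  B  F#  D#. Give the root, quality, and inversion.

Reducing to letter names: A, B, F#, D#. These stack in thirds as B–D#–F#–A — a B dominant seventh chord.
A is the seventh of B dominant seventh; seventh in the bass means third inversion (figured bass 4/2).

B dominant seventh, third inversion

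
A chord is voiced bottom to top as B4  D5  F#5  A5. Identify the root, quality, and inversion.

B minor seventh, root position

Reducing to letter names: B, D, F#, A. These stack in thirds as B–D–F#–A — a B minor seventh chord.
B is the root of B minor seventh; root in the bass means root position (figured bass 7).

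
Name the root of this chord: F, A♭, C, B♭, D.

Bb

The distinct letter names are F, Ab, C, Bb, D. Arranged as a stack of thirds they read Bb–D–F–Ab–C, so Bb is the root (a Bb dominant ninth chord).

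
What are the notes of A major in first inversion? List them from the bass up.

C#, E, A

A major is A–C#–E. First inversion puts the third (C#) in the bass, with the remaining tones above: C#, E, A.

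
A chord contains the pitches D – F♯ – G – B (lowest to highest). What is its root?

G

Reordering D, F#, G, B into stacked thirds gives G–B–D–F#; the bottom of that stack, G, is the root.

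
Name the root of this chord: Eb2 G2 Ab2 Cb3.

Reordering Eb, G, Ab, Cb into stacked thirds gives Ab–Cb–Eb–G; the bottom of that stack, Ab, is the root.

Ab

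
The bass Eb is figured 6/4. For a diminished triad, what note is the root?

The figures 6/4 mean the fifth of the chord is in the bass. If Eb is the fifth of a diminished triad, the root is A (chord tones A–C–Eb).

A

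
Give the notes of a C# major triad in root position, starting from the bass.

The chord tones are C#–E#–G#. With the root (C#) lowest for root position: C#, E#, G#.

C#, E#, G#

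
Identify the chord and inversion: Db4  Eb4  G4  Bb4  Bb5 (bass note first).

The distinct note names are Db, Eb, G, Bb. Stacked in thirds they read Eb–G–Bb–Db, which is a dominant seventh chord on Eb.
The lowest note is Db, the seventh of the chord, so this is third inversion (figured bass 4/2).

Eb dominant seventh, third inversion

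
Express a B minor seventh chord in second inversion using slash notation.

Bm7/F#

Second inversion of B minor seventh has the fifth (F#) in the bass. As a slash chord: Bm7/F#.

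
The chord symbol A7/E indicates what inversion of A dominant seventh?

second inversion

A7/E means A dominant seventh with E in the bass. E is the fifth of A dominant seventh (A–C#–E–G), so this is second inversion.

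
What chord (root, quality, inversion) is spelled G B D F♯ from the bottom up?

The pitch classes G, B, D, F# arrange in thirds as G–B–D–F#: a G major seventh chord.
The lowest note is G, the root of the chord, so this is root position (figured bass 7).

G major seventh, root position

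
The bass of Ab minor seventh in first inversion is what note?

Cb

The third of Ab minor seventh (Ab–Cb–Eb–Gb) is Cb; that is the bass in first inversion.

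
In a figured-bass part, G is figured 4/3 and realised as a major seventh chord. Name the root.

C

The figures 4/3 mean the fifth of the chord is in the bass. If G is the fifth of a major seventh chord, the root is C (chord tones C–E–G–B).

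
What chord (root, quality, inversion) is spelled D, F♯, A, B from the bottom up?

The pitch classes D, F#, A, B arrange in thirds as B–D–F#–A: a B minor seventh chord.
D is the third of B minor seventh; third in the bass means first inversion (figured bass 6/5).

B minor seventh, first inversion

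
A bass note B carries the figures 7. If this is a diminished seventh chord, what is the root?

The figures 7 mean the root of the chord is in the bass. If B is the root of a diminished seventh chord, the root is B (chord tones B–D–F–Ab).

B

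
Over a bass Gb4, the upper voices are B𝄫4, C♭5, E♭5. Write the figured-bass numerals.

The notes Gb, Bbb, Cb, Eb stack in thirds as Cb–Eb–Gb–Bbb — a Cb dominant seventh chord. The bass Gb is the fifth, so this is second inversion: figured 4/3.

4/3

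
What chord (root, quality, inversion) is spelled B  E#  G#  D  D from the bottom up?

E# diminished seventh, second inversion

Reducing to letter names: B, E#, G#, D. These stack in thirds as E#–G#–B–D — an E# diminished seventh chord.
The lowest note is B, the fifth of the chord, so this is second inversion (figured bass 4/3).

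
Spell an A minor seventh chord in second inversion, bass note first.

E, G, A, C

Spelling A minor seventh: A–C–E–G. In second inversion the fifth is bass, giving E, G, A, C from the bottom.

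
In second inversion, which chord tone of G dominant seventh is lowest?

D

G dominant seventh is G–B–D–F. Second inversion places the fifth in the bass: D.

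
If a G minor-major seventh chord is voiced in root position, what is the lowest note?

G

G minor-major seventh is G–Bb–D–F#. Root position places the root in the bass: G.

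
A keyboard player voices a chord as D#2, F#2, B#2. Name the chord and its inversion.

The distinct note names are D#, F#, B#. Stacked in thirds they read B#–D#–F#, which is a diminished triad on B#.
The lowest note is D#, the third of the chord, so this is first inversion (figured bass 6).

B# diminished, first inversion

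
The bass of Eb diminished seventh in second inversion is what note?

In second inversion the fifth is lowest. For Eb diminished seventh (Eb–Gb–Bbb–Dbb) that is Bbb.

Bbb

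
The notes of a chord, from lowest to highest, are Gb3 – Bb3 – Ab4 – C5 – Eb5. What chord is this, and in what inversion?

The distinct note names are Gb, Bb, Ab, C, Eb. Stacked in thirds they read Ab–C–Eb–Gb–Bb, which is a dominant ninth chord on Ab.
The lowest note is Gb, the seventh of the chord, so this is third inversion.

Ab dominant ninth, third inversion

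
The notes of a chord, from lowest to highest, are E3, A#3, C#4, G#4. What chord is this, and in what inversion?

Reducing to letter names: E, A#, C#, G#. These stack in thirds as A#–C#–E–G# — an A# half-diminished seventh chord.
With the fifth (E) in the bass, the chord is in second inversion (figured bass 4/3).

A# half-diminished seventh, second inversion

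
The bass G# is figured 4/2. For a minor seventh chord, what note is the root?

The figures 4/2 mean the seventh of the chord is in the bass. If G# is the seventh of a minor seventh chord, the root is A# (chord tones A#–C#–E#–G#).

A#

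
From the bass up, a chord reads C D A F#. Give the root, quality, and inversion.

The pitch classes C, D, A, F# arrange in thirds as D–F#–A–C: a D dominant seventh chord.
C is the seventh of D dominant seventh; seventh in the bass means third inversion (figured bass 4/2).

D dominant seventh, third inversion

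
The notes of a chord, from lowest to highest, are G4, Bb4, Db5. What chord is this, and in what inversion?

The distinct note names are G, Bb, Db. Stacked in thirds they read G–Bb–Db, which is a diminished triad on G.
With the root (G) in the bass, the chord is in root position (figured bass 5/3).

G diminished, root position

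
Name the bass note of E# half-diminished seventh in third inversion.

D#

The seventh of E# half-diminished seventh (E#–G#–B–D#) is D#; that is the bass in third inversion.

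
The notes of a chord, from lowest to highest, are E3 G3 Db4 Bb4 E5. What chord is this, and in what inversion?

The distinct note names are E, G, Db, Bb. Stacked in thirds they read E–G–Bb–Db, which is a diminished seventh chord on E.
With the root (E) in the bass, the chord is in root position (figured bass 7).

E diminished seventh, root position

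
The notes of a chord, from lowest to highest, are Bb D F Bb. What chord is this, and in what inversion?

Reducing to letter names: Bb, D, F. These stack in thirds as Bb–D–F — a Bb major triad.
Bb is the root of Bb major; root in the bass means root position (figured bass 5/3).

Bb major, root position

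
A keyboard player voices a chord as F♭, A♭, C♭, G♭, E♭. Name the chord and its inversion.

Fb major ninth, root position

The distinct note names are Fb, Ab, Cb, Gb, Eb. Stacked in thirds they read Fb–Ab–Cb–Eb–Gb, which is a major ninth chord on Fb.
Fb is the root of Fb major ninth; root in the bass means root position.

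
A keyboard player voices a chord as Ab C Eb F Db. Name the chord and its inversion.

The pitch classes Ab, C, Eb, F, Db arrange in thirds as Db–F–Ab–C–Eb: a Db major ninth chord.
Ab is the fifth of Db major ninth; fifth in the bass means second inversion.

Db major ninth, second inversion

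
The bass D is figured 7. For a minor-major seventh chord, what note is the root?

D

The figures 7 mean the root of the chord is in the bass. If D is the root of a minor-major seventh chord, the root is D (chord tones D–F–A–C#).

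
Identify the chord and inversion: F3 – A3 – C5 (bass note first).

F major, root position

Reducing to letter names: F, A, C. These stack in thirds as F–A–C — an F major triad.
With the root (F) in the bass, the chord is in root position (figured bass 5/3).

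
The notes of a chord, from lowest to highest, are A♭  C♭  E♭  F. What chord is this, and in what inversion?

F half-diminished seventh, first inversion

The pitch classes Ab, Cb, Eb, F arrange in thirds as F–Ab–Cb–Eb: an F half-diminished seventh chord.
Ab is the third of F half-diminished seventh; third in the bass means first inversion (figured bass 6/5).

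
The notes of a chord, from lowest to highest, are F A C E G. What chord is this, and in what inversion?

F major ninth, root position

The distinct note names are F, A, C, E, G. Stacked in thirds they read F–A–C–E–G, which is a major ninth chord on F.
With the root (F) in the bass, the chord is in root position.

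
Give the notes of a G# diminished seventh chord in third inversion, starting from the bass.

F, G#, B, D

The chord tones are G#–B–D–F. With the seventh (F) lowest for third inversion: F, G#, B, D.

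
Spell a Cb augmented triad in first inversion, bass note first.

Spelling Cb augmented: Cb–Eb–G. In first inversion the third is bass, giving Eb, G, Cb from the bottom.

Eb, G, Cb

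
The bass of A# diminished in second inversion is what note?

The fifth of A# diminished (A#–C#–E) is E; that is the bass in second inversion.

E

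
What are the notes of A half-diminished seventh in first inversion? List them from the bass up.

C, Eb, G, A

The chord tones are A–C–Eb–G. With the third (C) lowest for first inversion: C, Eb, G, A.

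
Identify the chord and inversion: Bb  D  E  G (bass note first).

The distinct note names are Bb, D, E, G. Stacked in thirds they read E–G–Bb–D, which is a half-diminished seventh chord on E.
The lowest note is Bb, the fifth of the chord, so this is second inversion (figured bass 4/3).

E half-diminished seventh, second inversion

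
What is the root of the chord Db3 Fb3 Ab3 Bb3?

The distinct letter names are Db, Fb, Ab, Bb. Arranged as a stack of thirds they read Bb–Db–Fb–Ab, so Bb is the root (a Bb half-diminished seventh chord).

Bb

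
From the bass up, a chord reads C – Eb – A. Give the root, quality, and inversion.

A diminished, first inversion

The distinct note names are C, Eb, A. Stacked in thirds they read A–C–Eb, which is a diminished triad on A.
With the third (C) in the bass, the chord is in first inversion (figured bass 6).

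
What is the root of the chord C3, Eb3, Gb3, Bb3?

C

C, Eb, Gb, Bb are the tones of a C half-diminished seventh chord (C–Eb–Gb–Bb), making C the root.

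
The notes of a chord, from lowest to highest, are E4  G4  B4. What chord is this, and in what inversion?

The pitch classes E, G, B arrange in thirds as E–G–B: an E minor triad.
E is the root of E minor; root in the bass means root position (figured bass 5/3).

E minor, root position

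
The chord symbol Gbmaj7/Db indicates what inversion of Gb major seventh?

Gbmaj7/Db means Gb major seventh with Db in the bass. Db is the fifth of Gb major seventh (Gb–Bb–Db–F), so this is second inversion.

second inversion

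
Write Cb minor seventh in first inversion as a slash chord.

Cbm7/Ebb

First inversion of Cb minor seventh has the third (Ebb) in the bass. As a slash chord: Cbm7/Ebb.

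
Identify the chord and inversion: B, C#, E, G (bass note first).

C# half-diminished seventh, third inversion

The pitch classes B, C#, E, G arrange in thirds as C#–E–G–B: a C# half-diminished seventh chord.
The lowest note is B, the seventh of the chord, so this is third inversion (figured bass 4/2).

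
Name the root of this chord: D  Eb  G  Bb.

Eb

The distinct letter names are D, Eb, G, Bb. Arranged as a stack of thirds they read Eb–G–Bb–D, so Eb is the root (an Eb major seventh chord).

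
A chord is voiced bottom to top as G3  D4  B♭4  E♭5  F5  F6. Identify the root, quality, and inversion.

The distinct note names are G, D, Bb, Eb, F. Stacked in thirds they read Eb–G–Bb–D–F, which is a major ninth chord on Eb.
The lowest note is G, the third of the chord, so this is first inversion.

Eb major ninth, first inversion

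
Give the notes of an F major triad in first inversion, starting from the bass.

A, C, F

Spelling F major: F–A–C. In first inversion the third is bass, giving A, C, F from the bottom.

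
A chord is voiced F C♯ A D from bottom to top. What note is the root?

Reordering F, C#, A, D into stacked thirds gives D–F–A–C#; the bottom of that stack, D, is the root.

D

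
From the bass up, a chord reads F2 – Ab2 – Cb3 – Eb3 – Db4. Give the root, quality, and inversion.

Db dominant ninth, first inversion

Reducing to letter names: F, Ab, Cb, Eb, Db. These stack in thirds as Db–F–Ab–Cb–Eb — a Db dominant ninth chord.
With the third (F) in the bass, the chord is in first inversion.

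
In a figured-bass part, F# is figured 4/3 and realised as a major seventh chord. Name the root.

The figures 4/3 mean the fifth of the chord is in the bass. If F# is the fifth of a major seventh chord, the root is B (chord tones B–D#–F#–A#).

B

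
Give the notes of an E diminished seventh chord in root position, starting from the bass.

Spelling E diminished seventh: E–G–Bb–Db. In root position the root is bass, giving E, G, Bb, Db from the bottom.

E, G, Bb, Db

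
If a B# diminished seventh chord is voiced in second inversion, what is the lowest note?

F#

The fifth of B# diminished seventh (B#–D#–F#–A) is F#; that is the bass in second inversion.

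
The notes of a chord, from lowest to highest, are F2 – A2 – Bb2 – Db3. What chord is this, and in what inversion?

The distinct note names are F, A, Bb, Db. Stacked in thirds they read Bb–Db–F–A, which is a minor-major seventh chord on Bb.
The lowest note is F, the fifth of the chord, so this is second inversion (figured bass 4/3).

Bb minor-major seventh, second inversion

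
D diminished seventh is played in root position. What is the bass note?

In root position the root is lowest. For D diminished seventh (D–F–Ab–Cb) that is D.

D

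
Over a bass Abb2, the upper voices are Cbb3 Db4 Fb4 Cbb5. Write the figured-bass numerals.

4/3

The notes Abb, Cbb, Db, Fb stack in thirds as Db–Fb–Abb–Cbb — a Db diminished seventh chord. The bass Abb is the fifth, so this is second inversion: figured 4/3.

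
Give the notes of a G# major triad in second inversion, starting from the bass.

D#, G#, B#

Spelling G# major: G#–B#–D#. In second inversion the fifth is bass, giving D#, G#, B# from the bottom.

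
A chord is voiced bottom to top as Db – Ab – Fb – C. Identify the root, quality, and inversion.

Db minor-major seventh, root position

Reducing to letter names: Db, Ab, Fb, C. These stack in thirds as Db–Fb–Ab–C — a Db minor-major seventh chord.
The lowest note is Db, the root of the chord, so this is root position (figured bass 7).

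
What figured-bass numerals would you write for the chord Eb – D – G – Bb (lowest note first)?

The notes Eb, D, G, Bb stack in thirds as Eb–G–Bb–D — an Eb major seventh chord. The bass Eb is the root, so this is root position: figured 7.

7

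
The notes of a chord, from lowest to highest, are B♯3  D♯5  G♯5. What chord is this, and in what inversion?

G# major, first inversion

Reducing to letter names: B#, D#, G#. These stack in thirds as G#–B#–D# — a G# major triad.
The lowest note is B#, the third of the chord, so this is first inversion (figured bass 6).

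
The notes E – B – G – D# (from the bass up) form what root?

E

E, B, G, D# are the tones of an E minor-major seventh chord (E–G–B–D#), making E the root.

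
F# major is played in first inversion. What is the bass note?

In first inversion the third is lowest. For F# major (F#–A#–C#) that is A#.

A#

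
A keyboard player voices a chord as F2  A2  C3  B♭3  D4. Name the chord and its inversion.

The distinct note names are F, A, C, Bb, D. Stacked in thirds they read Bb–D–F–A–C, which is a major ninth chord on Bb.
With the fifth (F) in the bass, the chord is in second inversion.

Bb major ninth, second inversion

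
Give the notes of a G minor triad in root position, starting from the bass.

G, Bb, D

Spelling G minor: G–Bb–D. In root position the root is bass, giving G, Bb, D from the bottom.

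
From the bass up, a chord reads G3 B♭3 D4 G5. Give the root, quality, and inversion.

The pitch classes G, Bb, D arrange in thirds as G–Bb–D: a G minor triad.
G is the root of G minor; root in the bass means root position (figured bass 5/3).

G minor, root position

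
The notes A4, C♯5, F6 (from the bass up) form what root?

F

Reordering A, C#, F into stacked thirds gives F–A–C#; the bottom of that stack, F, is the root.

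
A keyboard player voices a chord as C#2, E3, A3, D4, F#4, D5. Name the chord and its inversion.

D major ninth, third inversion

The pitch classes C#, E, A, D, F# arrange in thirds as D–F#–A–C#–E: a D major ninth chord.
The lowest note is C#, the seventh of the chord, so this is third inversion.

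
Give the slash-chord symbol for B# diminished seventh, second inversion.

Second inversion of B# diminished seventh has the fifth (F#) in the bass. As a slash chord: B#dim7/F#.

B#dim7/F#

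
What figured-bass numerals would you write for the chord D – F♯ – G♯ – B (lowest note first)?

The notes D, F#, G#, B stack in thirds as G#–B–D–F# — a G# half-diminished seventh chord. The bass D is the fifth, so this is second inversion: figured 4/3.

4/3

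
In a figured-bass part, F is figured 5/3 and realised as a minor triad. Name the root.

F

The figures 5/3 mean the root of the chord is in the bass. If F is the root of a minor triad, the root is F (chord tones F–Ab–C).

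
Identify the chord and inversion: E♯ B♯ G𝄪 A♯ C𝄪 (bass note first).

A# major ninth, second inversion

Reducing to letter names: E#, B#, G##, A#, C##. These stack in thirds as A#–C##–E#–G##–B# — an A# major ninth chord.
The lowest note is E#, the fifth of the chord, so this is second inversion.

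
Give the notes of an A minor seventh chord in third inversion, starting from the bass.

G, A, C, E

A minor seventh is A–C–E–G. Third inversion puts the seventh (G) in the bass, with the remaining tones above: G, A, C, E.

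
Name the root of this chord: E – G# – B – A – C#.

E, G#, B, A, C# are the tones of an A major ninth chord (A–C#–E–G#–B), making A the root.

A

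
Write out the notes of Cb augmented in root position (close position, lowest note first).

Cb augmented is Cb–Eb–G. Root position puts the root (Cb) in the bass, with the remaining tones above: Cb, Eb, G.

Cb, Eb, G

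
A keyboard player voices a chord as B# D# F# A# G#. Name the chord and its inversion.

G# dominant ninth, first inversion

The pitch classes B#, D#, F#, A#, G# arrange in thirds as G#–B#–D#–F#–A#: a G# dominant ninth chord.
With the third (B#) in the bass, the chord is in first inversion.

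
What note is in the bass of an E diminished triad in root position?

E

E diminished is E–G–Bb. Root position places the root in the bass: E.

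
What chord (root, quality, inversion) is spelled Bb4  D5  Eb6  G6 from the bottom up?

The pitch classes Bb, D, Eb, G arrange in thirds as Eb–G–Bb–D: an Eb major seventh chord.
Bb is the fifth of Eb major seventh; fifth in the bass means second inversion (figured bass 4/3).

Eb major seventh, second inversion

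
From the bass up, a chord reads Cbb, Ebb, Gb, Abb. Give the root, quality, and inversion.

The distinct note names are Cbb, Ebb, Gb, Abb. Stacked in thirds they read Abb–Cbb–Ebb–Gb, which is a minor-major seventh chord on Abb.
The lowest note is Cbb, the third of the chord, so this is first inversion (figured bass 6/5).

Abb minor-major seventh, first inversion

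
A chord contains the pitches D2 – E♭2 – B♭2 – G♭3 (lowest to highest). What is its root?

Eb

D, Eb, Bb, Gb are the tones of an Eb minor-major seventh chord (Eb–Gb–Bb–D), making Eb the root.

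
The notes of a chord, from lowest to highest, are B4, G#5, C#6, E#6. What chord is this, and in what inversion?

The pitch classes B, G#, C#, E# arrange in thirds as C#–E#–G#–B: a C# dominant seventh chord.
The lowest note is B, the seventh of the chord, so this is third inversion (figured bass 4/2).

C# dominant seventh, third inversion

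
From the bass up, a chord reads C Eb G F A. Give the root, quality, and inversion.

Reducing to letter names: C, Eb, G, F, A. These stack in thirds as F–A–C–Eb–G — an F dominant ninth chord.
The lowest note is C, the fifth of the chord, so this is second inversion.

F dominant ninth, second inversion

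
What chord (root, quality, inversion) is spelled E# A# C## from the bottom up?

The pitch classes E#, A#, C## arrange in thirds as A#–C##–E#: an A# major triad.
With the fifth (E#) in the bass, the chord is in second inversion (figured bass 6/4).

A# major, second inversion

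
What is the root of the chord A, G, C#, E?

A

Reordering A, G, C#, E into stacked thirds gives A–C#–E–G; the bottom of that stack, A, is the root.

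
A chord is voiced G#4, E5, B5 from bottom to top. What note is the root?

E

The distinct letter names are G#, E, B. Arranged as a stack of thirds they read E–G#–B, so E is the root (an E major triad).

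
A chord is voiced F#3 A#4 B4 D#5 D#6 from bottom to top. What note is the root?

F#, A#, B, D# are the tones of a B major seventh chord (B–D#–F#–A#), making B the root.

B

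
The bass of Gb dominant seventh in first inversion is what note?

Bb

Gb dominant seventh is Gb–Bb–Db–Fb. First inversion places the third in the bass: Bb.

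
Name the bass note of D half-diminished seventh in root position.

D

D half-diminished seventh is D–F–Ab–C. Root position places the root in the bass: D.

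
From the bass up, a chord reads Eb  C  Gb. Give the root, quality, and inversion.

The pitch classes Eb, C, Gb arrange in thirds as C–Eb–Gb: a C diminished triad.
With the third (Eb) in the bass, the chord is in first inversion (figured bass 6).

C diminished, first inversion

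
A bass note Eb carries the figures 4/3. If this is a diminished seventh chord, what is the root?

The figures 4/3 mean the fifth of the chord is in the bass. If Eb is the fifth of a diminished seventh chord, the root is A (chord tones A–C–Eb–Gb).

A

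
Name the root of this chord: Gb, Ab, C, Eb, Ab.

Reordering Gb, Ab, C, Eb into stacked thirds gives Ab–C–Eb–Gb; the bottom of that stack, Ab, is the root.

Ab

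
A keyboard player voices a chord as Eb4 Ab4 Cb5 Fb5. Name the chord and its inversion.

Fb major seventh, third inversion

The distinct note names are Eb, Ab, Cb, Fb. Stacked in thirds they read Fb–Ab–Cb–Eb, which is a major seventh chord on Fb.
With the seventh (Eb) in the bass, the chord is in third inversion (figured bass 4/2).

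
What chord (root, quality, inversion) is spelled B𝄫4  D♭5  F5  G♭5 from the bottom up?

Gb minor-major seventh, first inversion

The distinct note names are Bbb, Db, F, Gb. Stacked in thirds they read Gb–Bbb–Db–F, which is a minor-major seventh chord on Gb.
Bbb is the third of Gb minor-major seventh; third in the bass means first inversion (figured bass 6/5).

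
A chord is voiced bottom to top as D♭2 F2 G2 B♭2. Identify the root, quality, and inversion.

The pitch classes Db, F, G, Bb arrange in thirds as G–Bb–Db–F: a G half-diminished seventh chord.
With the fifth (Db) in the bass, the chord is in second inversion (figured bass 4/3).

G half-diminished seventh, second inversion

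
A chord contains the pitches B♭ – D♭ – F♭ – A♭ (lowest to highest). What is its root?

Bb

Bb, Db, Fb, Ab are the tones of a Bb half-diminished seventh chord (Bb–Db–Fb–Ab), making Bb the root.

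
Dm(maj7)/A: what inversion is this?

second inversion

Dm(maj7)/A means D minor-major seventh with A in the bass. A is the fifth of D minor-major seventh (D–F–A–C#), so this is second inversion.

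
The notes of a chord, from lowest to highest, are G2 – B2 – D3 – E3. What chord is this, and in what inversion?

Reducing to letter names: G, B, D, E. These stack in thirds as E–G–B–D — an E minor seventh chord.
G is the third of E minor seventh; third in the bass means first inversion (figured bass 6/5).

E minor seventh, first inversion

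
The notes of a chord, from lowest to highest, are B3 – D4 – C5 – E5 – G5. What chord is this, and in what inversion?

C major ninth, third inversion

The distinct note names are B, D, C, E, G. Stacked in thirds they read C–E–G–B–D, which is a major ninth chord on C.
The lowest note is B, the seventh of the chord, so this is third inversion.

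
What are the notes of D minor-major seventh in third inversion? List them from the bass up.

C#, D, F, A

D minor-major seventh is D–F–A–C#. Third inversion puts the seventh (C#) in the bass, with the remaining tones above: C#, D, F, A.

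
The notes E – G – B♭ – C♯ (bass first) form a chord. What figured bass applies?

The notes E, G, Bb, C# stack in thirds as C#–E–G–Bb — a C# diminished seventh chord. The bass E is the third, so this is first inversion: figured 6/5.

6/5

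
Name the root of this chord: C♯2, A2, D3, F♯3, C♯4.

Reordering C#, A, D, F# into stacked thirds gives D–F#–A–C#; the bottom of that stack, D, is the root.

D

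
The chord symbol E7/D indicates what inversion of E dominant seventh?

E7/D means E dominant seventh with D in the bass. D is the seventh of E dominant seventh (E–G#–B–D), so this is third inversion.

third inversion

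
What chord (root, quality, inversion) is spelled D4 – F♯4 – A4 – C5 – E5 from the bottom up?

Reducing to letter names: D, F#, A, C, E. These stack in thirds as D–F#–A–C–E — a D dominant ninth chord.
With the root (D) in the bass, the chord is in root position.

D dominant ninth, root position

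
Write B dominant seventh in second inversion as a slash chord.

Second inversion of B dominant seventh has the fifth (F#) in the bass. As a slash chord: B7/F#.

B7/F#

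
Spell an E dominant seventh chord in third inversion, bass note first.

D, E, G#, B

The chord tones are E–G#–B–D. With the seventh (D) lowest for third inversion: D, E, G#, B.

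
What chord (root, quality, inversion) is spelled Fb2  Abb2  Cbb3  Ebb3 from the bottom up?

Fb half-diminished seventh, root position

Reducing to letter names: Fb, Abb, Cbb, Ebb. These stack in thirds as Fb–Abb–Cbb–Ebb — an Fb half-diminished seventh chord.
Fb is the root of Fb half-diminished seventh; root in the bass means root position (figured bass 7).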